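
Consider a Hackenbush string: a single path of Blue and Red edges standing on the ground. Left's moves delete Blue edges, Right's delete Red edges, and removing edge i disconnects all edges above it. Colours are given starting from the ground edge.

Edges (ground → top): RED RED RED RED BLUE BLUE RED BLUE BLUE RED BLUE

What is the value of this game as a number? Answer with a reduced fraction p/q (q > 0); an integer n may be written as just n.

-421/128

Build g(s[:k]) for k = 1..11, string s = RED RED RED RED BLUE BLUE RED BLUE BLUE RED BLUE.
R: Left {  }, Right { 0 } → simplest -1
RR: Left {  }, Right { -1 0 } → simplest -2
RRR: Left {  }, Right { -2 -1 0 } → simplest -3
RRRR: Left {  }, Right { -3 -2 -1 0 } → simplest -4
RRRRB: Left { -4 }, Right { -3 -2 -1 0 } → simplest -7/2
RRRRBB: Left { -4 -7/2 }, Right { -3 -2 -1 0 } → simplest -13/4
RRRRBBR: Left { -4 -7/2 }, Right { -13/4 -3 -2 -1 0 } → simplest -27/8
RRRRBBRB: Left { -4 -7/2 -27/8 }, Right { -13/4 -3 -2 -1 0 } → simplest -53/16
RRRRBBRBB: Left { -4 -7/2 -27/8 -53/16 }, Right { -13/4 -3 -2 -1 0 } → simplest -105/32
RRRRBBRBBR: Left { -4 -7/2 -27/8 -53/16 }, Right { -105/32 -13/4 -3 -2 -1 0 } → simplest -211/64
RRRRBBRBBRB: Left { -4 -7/2 -27/8 -53/16 -211/64 }, Right { -105/32 -13/4 -3 -2 -1 0 } → simplest -421/128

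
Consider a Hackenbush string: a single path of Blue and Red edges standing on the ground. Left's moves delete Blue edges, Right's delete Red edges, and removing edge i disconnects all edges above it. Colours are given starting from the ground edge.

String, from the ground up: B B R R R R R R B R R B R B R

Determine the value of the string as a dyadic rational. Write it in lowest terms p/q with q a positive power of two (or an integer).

8341/8192

Prefix values for B B R R R R R R B R R B R B R via {L|R} + simplicity:
1 of 15 · B · max L 0 · min R +∞ -> 1
2 of 15 · BB · max L 1 · min R +∞ -> 2
3 of 15 · BBR · max L 1 · min R 2 -> 3/2
4 of 15 · BBRR · max L 1 · min R 3/2 -> 5/4
5 of 15 · BBRRR · max L 1 · min R 5/4 -> 9/8
6 of 15 · BBRRRR · max L 1 · min R 9/8 -> 17/16
7 of 15 · BBRRRRR · max L 1 · min R 17/16 -> 33/32
8 of 15 · BBRRRRRR · max L 1 · min R 33/32 -> 65/64
9 of 15 · BBRRRRRRB · max L 65/64 · min R 33/32 -> 131/128
10 of 15 · BBRRRRRRBR · max L 65/64 · min R 131/128 -> 261/256
11 of 15 · BBRRRRRRBRR · max L 65/64 · min R 261/256 -> 521/512
12 of 15 · BBRRRRRRBRRB · max L 521/512 · min R 261/256 -> 1043/1024
13 of 15 · BBRRRRRRBRRBR · max L 521/512 · min R 1043/1024 -> 2085/2048
14 of 15 · BBRRRRRRBRRBRB · max L 2085/2048 · min R 1043/1024 -> 4171/4096
15 of 15 · BBRRRRRRBRRBRBR · max L 2085/2048 · min R 4171/4096 -> 8341/8192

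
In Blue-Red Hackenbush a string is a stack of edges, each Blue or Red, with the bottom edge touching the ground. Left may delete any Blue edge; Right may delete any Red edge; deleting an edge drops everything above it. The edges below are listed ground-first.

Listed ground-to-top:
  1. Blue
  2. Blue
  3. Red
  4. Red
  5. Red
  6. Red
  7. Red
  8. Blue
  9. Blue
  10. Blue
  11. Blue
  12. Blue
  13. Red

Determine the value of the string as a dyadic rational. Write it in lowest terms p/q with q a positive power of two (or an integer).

2173/2048

1 of 13 · B · max L 0 · min R +∞ → 1
2 of 13 · BB · max L 1 · min R +∞ → 2
3 of 13 · BBR · max L 1 · min R 2 → 3/2
4 of 13 · BBRR · max L 1 · min R 3/2 → 5/4
5 of 13 · BBRRR · max L 1 · min R 5/4 → 9/8
6 of 13 · BBRRRR · max L 1 · min R 9/8 → 17/16
7 of 13 · BBRRRRR · max L 1 · min R 17/16 → 33/32
8 of 13 · BBRRRRRB · max L 33/32 · min R 17/16 → 67/64
9 of 13 · BBRRRRRBB · max L 67/64 · min R 17/16 → 135/128
10 of 13 · BBRRRRRBBB · max L 135/128 · min R 17/16 → 271/256
11 of 13 · BBRRRRRBBBB · max L 271/256 · min R 17/16 → 543/512
12 of 13 · BBRRRRRBBBBB · max L 543/512 · min R 17/16 → 1087/1024
13 of 13 · BBRRRRRBBBBBR · max L 543/512 · min R 1087/1024 → 2173/2048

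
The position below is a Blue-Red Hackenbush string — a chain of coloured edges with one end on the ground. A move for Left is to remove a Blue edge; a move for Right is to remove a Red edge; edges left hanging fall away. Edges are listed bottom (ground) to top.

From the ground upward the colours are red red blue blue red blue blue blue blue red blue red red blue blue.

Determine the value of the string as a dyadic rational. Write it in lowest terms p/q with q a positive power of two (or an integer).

edge 1 of 15 (red): { ∅ | 0 } — -1
edge 2 of 15 (red): { ∅ | -1,0 } — -2
edge 3 of 15 (blue): { -2 | -1,0 } — -3/2
edge 4 of 15 (blue): { -2,-3/2 | -1,0 } — -5/4
edge 5 of 15 (red): { -2,-3/2 | -5/4,-1,0 } — -11/8
edge 6 of 15 (blue): { -2,-3/2,-11/8 | -5/4,-1,0 } — -21/16
edge 7 of 15 (blue): { -2,-3/2,-11/8,-21/16 | -5/4,-1,0 } — -41/32
edge 8 of 15 (blue): { -2,-3/2,-11/8,-21/16,-41/32 | -5/4,-1,0 } — -81/64
edge 9 of 15 (blue): { -2,-3/2,-11/8,-21/16,-41/32,-81/64 | -5/4,-1,0 } — -161/128
edge 10 of 15 (red): { -2,-3/2,-11/8,-21/16,-41/32,-81/64 | -161/128,-5/4,-1,0 } — -323/256
edge 11 of 15 (blue): { -2,-3/2,-11/8,-21/16,-41/32,-81/64,-323/256 | -161/128,-5/4,-1,0 } — -645/512
edge 12 of 15 (red): { -2,-3/2,-11/8,-21/16,-41/32,-81/64,-323/256 | -645/512,-161/128,-5/4,-1,0 } — -1291/1024
edge 13 of 15 (red): { -2,-3/2,-11/8,-21/16,-41/32,-81/64,-323/256 | -1291/1024,-645/512,-161/128,-5/4,-1,0 } — -2583/2048
edge 14 of 15 (blue): { -2,-3/2,-11/8,-21/16,-41/32,-81/64,-323/256,-2583/2048 | -1291/1024,-645/512,-161/128,-5/4,-1,0 } — -5165/4096
edge 15 of 15 (blue): { -2,-3/2,-11/8,-21/16,-41/32,-81/64,-323/256,-2583/2048,-5165/4096 | -1291/1024,-645/512,-161/128,-5/4,-1,0 } — -10329/8192

-10329/8192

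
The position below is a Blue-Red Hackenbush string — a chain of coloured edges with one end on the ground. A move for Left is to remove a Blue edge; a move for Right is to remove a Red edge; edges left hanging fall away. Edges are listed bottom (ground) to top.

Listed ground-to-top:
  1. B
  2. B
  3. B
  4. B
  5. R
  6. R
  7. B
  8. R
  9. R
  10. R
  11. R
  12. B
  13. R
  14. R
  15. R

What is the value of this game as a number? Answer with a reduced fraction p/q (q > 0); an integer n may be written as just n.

Recurse on prefixes of the 15-edge string B B B B R R B R R R R B R R R:
edge 1 of 15 (B): { 0 | (no moves) } so 1
edge 2 of 15 (B): { 0, 1 | (no moves) } so 2
edge 3 of 15 (B): { 0, 1, 2 | (no moves) } so 3
edge 4 of 15 (B): { 0, 1, 2, 3 | (no moves) } so 4
edge 5 of 15 (R): { 0, 1, 2, 3 | 4 } so 7/2
edge 6 of 15 (R): { 0, 1, 2, 3 | 7/2, 4 } so 13/4
edge 7 of 15 (B): { 0, 1, 2, 3, 13/4 | 7/2, 4 } so 27/8
edge 8 of 15 (R): { 0, 1, 2, 3, 13/4 | 27/8, 7/2, 4 } so 53/16
edge 9 of 15 (R): { 0, 1, 2, 3, 13/4 | 53/16, 27/8, 7/2, 4 } so 105/32
edge 10 of 15 (R): { 0, 1, 2, 3, 13/4 | 105/32, 53/16, 27/8, 7/2, 4 } so 209/64
edge 11 of 15 (R): { 0, 1, 2, 3, 13/4 | 209/64, 105/32, 53/16, 27/8, 7/2, 4 } so 417/128
edge 12 of 15 (B): { 0, 1, 2, 3, 13/4, 417/128 | 209/64, 105/32, 53/16, 27/8, 7/2, 4 } so 835/256
edge 13 of 15 (R): { 0, 1, 2, 3, 13/4, 417/128 | 835/256, 209/64, 105/32, 53/16, 27/8, 7/2, 4 } so 1669/512
edge 14 of 15 (R): { 0, 1, 2, 3, 13/4, 417/128 | 1669/512, 835/256, 209/64, 105/32, 53/16, 27/8, 7/2, 4 } so 3337/1024
edge 15 of 15 (R): { 0, 1, 2, 3, 13/4, 417/128 | 3337/1024, 1669/512, 835/256, 209/64, 105/32, 53/16, 27/8, 7/2, 4 } so 6673/2048

6673/2048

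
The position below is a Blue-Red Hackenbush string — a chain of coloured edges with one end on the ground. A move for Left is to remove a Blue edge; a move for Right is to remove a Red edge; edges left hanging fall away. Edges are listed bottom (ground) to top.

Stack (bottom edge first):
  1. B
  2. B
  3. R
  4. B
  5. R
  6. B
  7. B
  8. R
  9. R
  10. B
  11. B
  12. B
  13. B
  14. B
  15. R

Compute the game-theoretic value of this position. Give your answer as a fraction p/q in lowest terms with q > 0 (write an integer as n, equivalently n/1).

13949/8192

1 of 15 · B · max L 0 · min R +∞ -> 1
2 of 15 · BB · max L 1 · min R +∞ -> 2
3 of 15 · BBR · max L 1 · min R 2 -> 3/2
4 of 15 · BBRB · max L 3/2 · min R 2 -> 7/4
5 of 15 · BBRBR · max L 3/2 · min R 7/4 -> 13/8
6 of 15 · BBRBRB · max L 13/8 · min R 7/4 -> 27/16
7 of 15 · BBRBRBB · max L 27/16 · min R 7/4 -> 55/32
8 of 15 · BBRBRBBR · max L 27/16 · min R 55/32 -> 109/64
9 of 15 · BBRBRBBRR · max L 27/16 · min R 109/64 -> 217/128
10 of 15 · BBRBRBBRRB · max L 217/128 · min R 109/64 -> 435/256
11 of 15 · BBRBRBBRRBB · max L 435/256 · min R 109/64 -> 871/512
12 of 15 · BBRBRBBRRBBB · max L 871/512 · min R 109/64 -> 1743/1024
13 of 15 · BBRBRBBRRBBBB · max L 1743/1024 · min R 109/64 -> 3487/2048
14 of 15 · BBRBRBBRRBBBBB · max L 3487/2048 · min R 109/64 -> 6975/4096
15 of 15 · BBRBRBBRRBBBBBR · max L 3487/2048 · min R 6975/4096 -> 13949/8192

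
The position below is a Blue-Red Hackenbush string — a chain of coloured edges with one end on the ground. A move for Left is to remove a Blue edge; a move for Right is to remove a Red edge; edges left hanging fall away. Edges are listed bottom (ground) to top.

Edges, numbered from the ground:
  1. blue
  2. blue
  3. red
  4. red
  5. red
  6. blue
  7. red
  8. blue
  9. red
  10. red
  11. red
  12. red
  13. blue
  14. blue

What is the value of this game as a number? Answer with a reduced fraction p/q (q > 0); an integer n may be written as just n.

step 1: add blue to get b; options L={ 0 } R={ (no moves) } — 1
step 2: add blue to get bb; options L={ 0 1 } R={ (no moves) } — 2
step 3: add red to get bbr; options L={ 0 1 } R={ 2 } — 3/2
step 4: add red to get bbrr; options L={ 0 1 } R={ 3/2 2 } — 5/4
step 5: add red to get bbrrr; options L={ 0 1 } R={ 5/4 3/2 2 } — 9/8
step 6: add blue to get bbrrrb; options L={ 0 1 9/8 } R={ 5/4 3/2 2 } — 19/16
step 7: add red to get bbrrrbr; options L={ 0 1 9/8 } R={ 19/16 5/4 3/2 2 } — 37/32
step 8: add blue to get bbrrrbrb; options L={ 0 1 9/8 37/32 } R={ 19/16 5/4 3/2 2 } — 75/64
step 9: add red to get bbrrrbrbr; options L={ 0 1 9/8 37/32 } R={ 75/64 19/16 5/4 3/2 2 } — 149/128
step 10: add red to get bbrrrbrbrr; options L={ 0 1 9/8 37/32 } R={ 149/128 75/64 19/16 5/4 3/2 2 } — 297/256
step 11: add red to get bbrrrbrbrrr; options L={ 0 1 9/8 37/32 } R={ 297/256 149/128 75/64 19/16 5/4 3/2 2 } — 593/512
step 12: add red to get bbrrrbrbrrrr; options L={ 0 1 9/8 37/32 } R={ 593/512 297/256 149/128 75/64 19/16 5/4 3/2 2 } — 1185/1024
step 13: add blue to get bbrrrbrbrrrrb; options L={ 0 1 9/8 37/32 1185/1024 } R={ 593/512 297/256 149/128 75/64 19/16 5/4 3/2 2 } — 2371/2048
step 14: add blue to get bbrrrbrbrrrrbb; options L={ 0 1 9/8 37/32 1185/1024 2371/2048 } R={ 593/512 297/256 149/128 75/64 19/16 5/4 3/2 2 } — 4743/4096

4743/4096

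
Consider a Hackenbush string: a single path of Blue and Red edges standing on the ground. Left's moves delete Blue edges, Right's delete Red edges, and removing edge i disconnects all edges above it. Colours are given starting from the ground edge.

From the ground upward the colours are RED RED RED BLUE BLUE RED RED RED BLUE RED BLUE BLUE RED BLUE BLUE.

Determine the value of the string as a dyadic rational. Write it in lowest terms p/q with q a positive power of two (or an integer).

-10057/4096

Recurse on prefixes of the 15-edge string RED RED RED BLUE BLUE RED RED RED BLUE RED BLUE BLUE RED BLUE BLUE:
g(R) = {  | 0 } → -1
g(RR) = {  | -1 0 } → -2
g(RRR) = {  | -2 -1 0 } → -3
g(RRRB) = { -3 | -2 -1 0 } → -5/2
g(RRRBB) = { -3 -5/2 | -2 -1 0 } → -9/4
g(RRRBBR) = { -3 -5/2 | -9/4 -2 -1 0 } → -19/8
g(RRRBBRR) = { -3 -5/2 | -19/8 -9/4 -2 -1 0 } → -39/16
g(RRRBBRRR) = { -3 -5/2 | -39/16 -19/8 -9/4 -2 -1 0 } → -79/32
g(RRRBBRRRB) = { -3 -5/2 -79/32 | -39/16 -19/8 -9/4 -2 -1 0 } → -157/64
g(RRRBBRRRBR) = { -3 -5/2 -79/32 | -157/64 -39/16 -19/8 -9/4 -2 -1 0 } → -315/128
g(RRRBBRRRBRB) = { -3 -5/2 -79/32 -315/128 | -157/64 -39/16 -19/8 -9/4 -2 -1 0 } → -629/256
g(RRRBBRRRBRBB) = { -3 -5/2 -79/32 -315/128 -629/256 | -157/64 -39/16 -19/8 -9/4 -2 -1 0 } → -1257/512
g(RRRBBRRRBRBBR) = { -3 -5/2 -79/32 -315/128 -629/256 | -1257/512 -157/64 -39/16 -19/8 -9/4 -2 -1 0 } → -2515/1024
g(RRRBBRRRBRBBRB) = { -3 -5/2 -79/32 -315/128 -629/256 -2515/1024 | -1257/512 -157/64 -39/16 -19/8 -9/4 -2 -1 0 } → -5029/2048
g(RRRBBRRRBRBBRBB) = { -3 -5/2 -79/32 -315/128 -629/256 -2515/1024 -5029/2048 | -1257/512 -157/64 -39/16 -19/8 -9/4 -2 -1 0 } → -10057/4096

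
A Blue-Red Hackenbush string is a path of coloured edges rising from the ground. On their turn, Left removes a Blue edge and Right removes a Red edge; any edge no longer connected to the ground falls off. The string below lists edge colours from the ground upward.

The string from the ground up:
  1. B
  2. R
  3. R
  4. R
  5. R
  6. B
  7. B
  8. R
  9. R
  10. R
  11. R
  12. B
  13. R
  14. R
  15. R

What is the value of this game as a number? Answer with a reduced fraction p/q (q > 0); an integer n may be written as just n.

Recurse on prefixes of the 15-edge string B R R R R B B R R R R B R R R:
step 1: add B to get B; options L={ 0 } R={ none } so 1
step 2: add R to get BR; options L={ 0 } R={ 1 } so 1/2
step 3: add R to get BRR; options L={ 0 } R={ 1/2 1 } so 1/4
step 4: add R to get BRRR; options L={ 0 } R={ 1/4 1/2 1 } so 1/8
step 5: add R to get BRRRR; options L={ 0 } R={ 1/8 1/4 1/2 1 } so 1/16
step 6: add B to get BRRRRB; options L={ 0 1/16 } R={ 1/8 1/4 1/2 1 } so 3/32
step 7: add B to get BRRRRBB; options L={ 0 1/16 3/32 } R={ 1/8 1/4 1/2 1 } so 7/64
step 8: add R to get BRRRRBBR; options L={ 0 1/16 3/32 } R={ 7/64 1/8 1/4 1/2 1 } so 13/128
step 9: add R to get BRRRRBBRR; options L={ 0 1/16 3/32 } R={ 13/128 7/64 1/8 1/4 1/2 1 } so 25/256
step 10: add R to get BRRRRBBRRR; options L={ 0 1/16 3/32 } R={ 25/256 13/128 7/64 1/8 1/4 1/2 1 } so 49/512
step 11: add R to get BRRRRBBRRRR; options L={ 0 1/16 3/32 } R={ 49/512 25/256 13/128 7/64 1/8 1/4 1/2 1 } so 97/1024
step 12: add B to get BRRRRBBRRRRB; options L={ 0 1/16 3/32 97/1024 } R={ 49/512 25/256 13/128 7/64 1/8 1/4 1/2 1 } so 195/2048
step 13: add R to get BRRRRBBRRRRBR; options L={ 0 1/16 3/32 97/1024 } R={ 195/2048 49/512 25/256 13/128 7/64 1/8 1/4 1/2 1 } so 389/4096
step 14: add R to get BRRRRBBRRRRBRR; options L={ 0 1/16 3/32 97/1024 } R={ 389/4096 195/2048 49/512 25/256 13/128 7/64 1/8 1/4 1/2 1 } so 777/8192
step 15: add R to get BRRRRBBRRRRBRRR; options L={ 0 1/16 3/32 97/1024 } R={ 777/8192 389/4096 195/2048 49/512 25/256 13/128 7/64 1/8 1/4 1/2 1 } so 1553/16384

1553/16384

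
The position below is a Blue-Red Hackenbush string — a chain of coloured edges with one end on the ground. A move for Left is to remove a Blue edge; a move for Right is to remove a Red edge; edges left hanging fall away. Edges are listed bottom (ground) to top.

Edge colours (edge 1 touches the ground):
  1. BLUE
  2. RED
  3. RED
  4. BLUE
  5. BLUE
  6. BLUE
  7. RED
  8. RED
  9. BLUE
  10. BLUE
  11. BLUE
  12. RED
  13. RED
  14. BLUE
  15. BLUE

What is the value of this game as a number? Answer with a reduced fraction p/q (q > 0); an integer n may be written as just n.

7399/16384

Prefix values for BLUE RED RED BLUE BLUE BLUE RED RED BLUE BLUE BLUE RED RED BLUE BLUE via {L|R} + simplicity:
B: Left { 0 }, Right { none } => simplest 1
BR: Left { 0 }, Right { 1 } => simplest 1/2
BRR: Left { 0 }, Right { 1/2, 1 } => simplest 1/4
BRRB: Left { 0, 1/4 }, Right { 1/2, 1 } => simplest 3/8
BRRBB: Left { 0, 1/4, 3/8 }, Right { 1/2, 1 } => simplest 7/16
BRRBBB: Left { 0, 1/4, 3/8, 7/16 }, Right { 1/2, 1 } => simplest 15/32
BRRBBBR: Left { 0, 1/4, 3/8, 7/16 }, Right { 15/32, 1/2, 1 } => simplest 29/64
BRRBBBRR: Left { 0, 1/4, 3/8, 7/16 }, Right { 29/64, 15/32, 1/2, 1 } => simplest 57/128
BRRBBBRRB: Left { 0, 1/4, 3/8, 7/16, 57/128 }, Right { 29/64, 15/32, 1/2, 1 } => simplest 115/256
BRRBBBRRBB: Left { 0, 1/4, 3/8, 7/16, 57/128, 115/256 }, Right { 29/64, 15/32, 1/2, 1 } => simplest 231/512
BRRBBBRRBBB: Left { 0, 1/4, 3/8, 7/16, 57/128, 115/256, 231/512 }, Right { 29/64, 15/32, 1/2, 1 } => simplest 463/1024
BRRBBBRRBBBR: Left { 0, 1/4, 3/8, 7/16, 57/128, 115/256, 231/512 }, Right { 463/1024, 29/64, 15/32, 1/2, 1 } => simplest 925/2048
BRRBBBRRBBBRR: Left { 0, 1/4, 3/8, 7/16, 57/128, 115/256, 231/512 }, Right { 925/2048, 463/1024, 29/64, 15/32, 1/2, 1 } => simplest 1849/4096
BRRBBBRRBBBRRB: Left { 0, 1/4, 3/8, 7/16, 57/128, 115/256, 231/512, 1849/4096 }, Right { 925/2048, 463/1024, 29/64, 15/32, 1/2, 1 } => simplest 3699/8192
BRRBBBRRBBBRRBB: Left { 0, 1/4, 3/8, 7/16, 57/128, 115/256, 231/512, 1849/4096, 3699/8192 }, Right { 925/2048, 463/1024, 29/64, 15/32, 1/2, 1 } => simplest 7399/16384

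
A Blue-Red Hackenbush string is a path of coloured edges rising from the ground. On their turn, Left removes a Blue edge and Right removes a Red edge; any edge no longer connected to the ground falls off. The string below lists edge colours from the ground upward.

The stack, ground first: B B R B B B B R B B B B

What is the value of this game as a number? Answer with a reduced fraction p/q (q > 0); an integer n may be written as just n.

2015/1024

Recurse on prefixes of the 12-edge string B B R B B B B R B B B B:
step 1: add B to get B; options L={ 0 } R={ none } → 1
step 2: add B to get BB; options L={ 0; 1 } R={ none } → 2
step 3: add R to get BBR; options L={ 0; 1 } R={ 2 } → 3/2
step 4: add B to get BBRB; options L={ 0; 1; 3/2 } R={ 2 } → 7/4
step 5: add B to get BBRBB; options L={ 0; 1; 3/2; 7/4 } R={ 2 } → 15/8
step 6: add B to get BBRBBB; options L={ 0; 1; 3/2; 7/4; 15/8 } R={ 2 } → 31/16
step 7: add B to get BBRBBBB; options L={ 0; 1; 3/2; 7/4; 15/8; 31/16 } R={ 2 } → 63/32
step 8: add R to get BBRBBBBR; options L={ 0; 1; 3/2; 7/4; 15/8; 31/16 } R={ 63/32; 2 } → 125/64
step 9: add B to get BBRBBBBRB; options L={ 0; 1; 3/2; 7/4; 15/8; 31/16; 125/64 } R={ 63/32; 2 } → 251/128
step 10: add B to get BBRBBBBRBB; options L={ 0; 1; 3/2; 7/4; 15/8; 31/16; 125/64; 251/128 } R={ 63/32; 2 } → 503/256
step 11: add B to get BBRBBBBRBBB; options L={ 0; 1; 3/2; 7/4; 15/8; 31/16; 125/64; 251/128; 503/256 } R={ 63/32; 2 } → 1007/512
step 12: add B to get BBRBBBBRBBBB; options L={ 0; 1; 3/2; 7/4; 15/8; 31/16; 125/64; 251/128; 503/256; 1007/512 } R={ 63/32; 2 } → 2015/1024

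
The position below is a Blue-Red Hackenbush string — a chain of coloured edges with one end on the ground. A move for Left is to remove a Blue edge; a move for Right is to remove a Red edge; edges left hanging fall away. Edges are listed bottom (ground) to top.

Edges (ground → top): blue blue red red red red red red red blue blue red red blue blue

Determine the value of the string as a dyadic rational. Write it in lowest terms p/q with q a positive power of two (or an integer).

Prefix values for blue blue red red red red red red red blue blue red red blue blue via {L|R} + simplicity:
1 of 15 · b · max L 0 · min R +∞ = 1
2 of 15 · bb · max L 1 · min R +∞ = 2
3 of 15 · bbr · max L 1 · min R 2 = 3/2
4 of 15 · bbrr · max L 1 · min R 3/2 = 5/4
5 of 15 · bbrrr · max L 1 · min R 5/4 = 9/8
6 of 15 · bbrrrr · max L 1 · min R 9/8 = 17/16
7 of 15 · bbrrrrr · max L 1 · min R 17/16 = 33/32
8 of 15 · bbrrrrrr · max L 1 · min R 33/32 = 65/64
9 of 15 · bbrrrrrrr · max L 1 · min R 65/64 = 129/128
10 of 15 · bbrrrrrrrb · max L 129/128 · min R 65/64 = 259/256
11 of 15 · bbrrrrrrrbb · max L 259/256 · min R 65/64 = 519/512
12 of 15 · bbrrrrrrrbbr · max L 259/256 · min R 519/512 = 1037/1024
13 of 15 · bbrrrrrrrbbrr · max L 259/256 · min R 1037/1024 = 2073/2048
14 of 15 · bbrrrrrrrbbrrb · max L 2073/2048 · min R 1037/1024 = 4147/4096
15 of 15 · bbrrrrrrrbbrrbb · max L 4147/4096 · min R 1037/1024 = 8295/8192

8295/8192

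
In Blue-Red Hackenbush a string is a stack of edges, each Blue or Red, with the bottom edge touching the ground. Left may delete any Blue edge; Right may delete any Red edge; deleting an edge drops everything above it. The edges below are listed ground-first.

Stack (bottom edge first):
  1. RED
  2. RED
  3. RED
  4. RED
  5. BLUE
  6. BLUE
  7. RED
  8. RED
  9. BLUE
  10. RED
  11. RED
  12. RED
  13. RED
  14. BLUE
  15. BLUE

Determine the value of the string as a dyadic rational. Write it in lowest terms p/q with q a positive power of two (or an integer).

Build val(s[:k]) for k = 1..15, string s = RED RED RED RED BLUE BLUE RED RED BLUE RED RED RED RED BLUE BLUE.
step 1: add RED to get R; options L={ (no moves) } R={ 0 } = -1
step 2: add RED to get RR; options L={ (no moves) } R={ -1, 0 } = -2
step 3: add RED to get RRR; options L={ (no moves) } R={ -2, -1, 0 } = -3
step 4: add RED to get RRRR; options L={ (no moves) } R={ -3, -2, -1, 0 } = -4
step 5: add BLUE to get RRRRB; options L={ -4 } R={ -3, -2, -1, 0 } = -7/2
step 6: add BLUE to get RRRRBB; options L={ -4, -7/2 } R={ -3, -2, -1, 0 } = -13/4
step 7: add RED to get RRRRBBR; options L={ -4, -7/2 } R={ -13/4, -3, -2, -1, 0 } = -27/8
step 8: add RED to get RRRRBBRR; options L={ -4, -7/2 } R={ -27/8, -13/4, -3, -2, -1, 0 } = -55/16
step 9: add BLUE to get RRRRBBRRB; options L={ -4, -7/2, -55/16 } R={ -27/8, -13/4, -3, -2, -1, 0 } = -109/32
step 10: add RED to get RRRRBBRRBR; options L={ -4, -7/2, -55/16 } R={ -109/32, -27/8, -13/4, -3, -2, -1, 0 } = -219/64
step 11: add RED to get RRRRBBRRBRR; options L={ -4, -7/2, -55/16 } R={ -219/64, -109/32, -27/8, -13/4, -3, -2, -1, 0 } = -439/128
step 12: add RED to get RRRRBBRRBRRR; options L={ -4, -7/2, -55/16 } R={ -439/128, -219/64, -109/32, -27/8, -13/4, -3, -2, -1, 0 } = -879/256
step 13: add RED to get RRRRBBRRBRRRR; options L={ -4, -7/2, -55/16 } R={ -879/256, -439/128, -219/64, -109/32, -27/8, -13/4, -3, -2, -1, 0 } = -1759/512
step 14: add BLUE to get RRRRBBRRBRRRRB; options L={ -4, -7/2, -55/16, -1759/512 } R={ -879/256, -439/128, -219/64, -109/32, -27/8, -13/4, -3, -2, -1, 0 } = -3517/1024
step 15: add BLUE to get RRRRBBRRBRRRRBB; options L={ -4, -7/2, -55/16, -1759/512, -3517/1024 } R={ -879/256, -439/128, -219/64, -109/32, -27/8, -13/4, -3, -2, -1, 0 } = -7033/2048

-7033/2048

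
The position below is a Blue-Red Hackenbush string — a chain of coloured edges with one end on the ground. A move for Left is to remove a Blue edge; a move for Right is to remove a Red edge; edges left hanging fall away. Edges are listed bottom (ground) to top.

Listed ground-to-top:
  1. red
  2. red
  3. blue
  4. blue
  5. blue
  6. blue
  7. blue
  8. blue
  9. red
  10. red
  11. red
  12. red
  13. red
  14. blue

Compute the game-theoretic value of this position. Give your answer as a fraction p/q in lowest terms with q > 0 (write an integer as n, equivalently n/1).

value(r) = { ∅ | 0 } = -1
value(rr) = { ∅ | -1; 0 } = -2
value(rrb) = { -2 | -1; 0 } = -3/2
value(rrbb) = { -2; -3/2 | -1; 0 } = -5/4
value(rrbbb) = { -2; -3/2; -5/4 | -1; 0 } = -9/8
value(rrbbbb) = { -2; -3/2; -5/4; -9/8 | -1; 0 } = -17/16
value(rrbbbbb) = { -2; -3/2; -5/4; -9/8; -17/16 | -1; 0 } = -33/32
value(rrbbbbbb) = { -2; -3/2; -5/4; -9/8; -17/16; -33/32 | -1; 0 } = -65/64
value(rrbbbbbbr) = { -2; -3/2; -5/4; -9/8; -17/16; -33/32 | -65/64; -1; 0 } = -131/128
value(rrbbbbbbrr) = { -2; -3/2; -5/4; -9/8; -17/16; -33/32 | -131/128; -65/64; -1; 0 } = -263/256
value(rrbbbbbbrrr) = { -2; -3/2; -5/4; -9/8; -17/16; -33/32 | -263/256; -131/128; -65/64; -1; 0 } = -527/512
value(rrbbbbbbrrrr) = { -2; -3/2; -5/4; -9/8; -17/16; -33/32 | -527/512; -263/256; -131/128; -65/64; -1; 0 } = -1055/1024
value(rrbbbbbbrrrrr) = { -2; -3/2; -5/4; -9/8; -17/16; -33/32 | -1055/1024; -527/512; -263/256; -131/128; -65/64; -1; 0 } = -2111/2048
value(rrbbbbbbrrrrrb) = { -2; -3/2; -5/4; -9/8; -17/16; -33/32; -2111/2048 | -1055/1024; -527/512; -263/256; -131/128; -65/64; -1; 0 } = -4221/4096

-4221/4096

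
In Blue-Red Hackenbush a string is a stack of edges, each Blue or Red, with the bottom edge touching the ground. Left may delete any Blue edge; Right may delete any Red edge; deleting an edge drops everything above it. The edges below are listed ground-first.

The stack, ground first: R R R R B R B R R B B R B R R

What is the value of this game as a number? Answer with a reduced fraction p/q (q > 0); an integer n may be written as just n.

-7575/2048

Recurse on prefixes of the 15-edge string R R R R B R B R R B B R B R R:
value(R) = { — | 0 } gives -1
value(RR) = { — | -1, 0 } gives -2
value(RRR) = { — | -2, -1, 0 } gives -3
value(RRRR) = { — | -3, -2, -1, 0 } gives -4
value(RRRRB) = { -4 | -3, -2, -1, 0 } gives -7/2
value(RRRRBR) = { -4 | -7/2, -3, -2, -1, 0 } gives -15/4
value(RRRRBRB) = { -4, -15/4 | -7/2, -3, -2, -1, 0 } gives -29/8
value(RRRRBRBR) = { -4, -15/4 | -29/8, -7/2, -3, -2, -1, 0 } gives -59/16
value(RRRRBRBRR) = { -4, -15/4 | -59/16, -29/8, -7/2, -3, -2, -1, 0 } gives -119/32
value(RRRRBRBRRB) = { -4, -15/4, -119/32 | -59/16, -29/8, -7/2, -3, -2, -1, 0 } gives -237/64
value(RRRRBRBRRBB) = { -4, -15/4, -119/32, -237/64 | -59/16, -29/8, -7/2, -3, -2, -1, 0 } gives -473/128
value(RRRRBRBRRBBR) = { -4, -15/4, -119/32, -237/64 | -473/128, -59/16, -29/8, -7/2, -3, -2, -1, 0 } gives -947/256
value(RRRRBRBRRBBRB) = { -4, -15/4, -119/32, -237/64, -947/256 | -473/128, -59/16, -29/8, -7/2, -3, -2, -1, 0 } gives -1893/512
value(RRRRBRBRRBBRBR) = { -4, -15/4, -119/32, -237/64, -947/256 | -1893/512, -473/128, -59/16, -29/8, -7/2, -3, -2, -1, 0 } gives -3787/1024
value(RRRRBRBRRBBRBRR) = { -4, -15/4, -119/32, -237/64, -947/256 | -3787/1024, -1893/512, -473/128, -59/16, -29/8, -7/2, -3, -2, -1, 0 } gives -7575/2048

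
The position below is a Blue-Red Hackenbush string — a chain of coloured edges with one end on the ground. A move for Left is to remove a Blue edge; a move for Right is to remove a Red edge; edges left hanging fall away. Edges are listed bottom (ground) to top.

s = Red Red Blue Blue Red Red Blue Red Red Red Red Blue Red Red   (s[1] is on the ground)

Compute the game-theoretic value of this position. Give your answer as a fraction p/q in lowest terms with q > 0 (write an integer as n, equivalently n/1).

-5879/4096

Build value(s[:k]) for k = 1..14, string s = Red Red Blue Blue Red Red Blue Red Red Red Red Blue Red Red.
step 1: add Red to get R; options L={ · } R={ 0 } gives -1
step 2: add Red to get RR; options L={ · } R={ -1; 0 } gives -2
step 3: add Blue to get RRB; options L={ -2 } R={ -1; 0 } gives -3/2
step 4: add Blue to get RRBB; options L={ -2; -3/2 } R={ -1; 0 } gives -5/4
step 5: add Red to get RRBBR; options L={ -2; -3/2 } R={ -5/4; -1; 0 } gives -11/8
step 6: add Red to get RRBBRR; options L={ -2; -3/2 } R={ -11/8; -5/4; -1; 0 } gives -23/16
step 7: add Blue to get RRBBRRB; options L={ -2; -3/2; -23/16 } R={ -11/8; -5/4; -1; 0 } gives -45/32
step 8: add Red to get RRBBRRBR; options L={ -2; -3/2; -23/16 } R={ -45/32; -11/8; -5/4; -1; 0 } gives -91/64
step 9: add Red to get RRBBRRBRR; options L={ -2; -3/2; -23/16 } R={ -91/64; -45/32; -11/8; -5/4; -1; 0 } gives -183/128
step 10: add Red to get RRBBRRBRRR; options L={ -2; -3/2; -23/16 } R={ -183/128; -91/64; -45/32; -11/8; -5/4; -1; 0 } gives -367/256
step 11: add Red to get RRBBRRBRRRR; options L={ -2; -3/2; -23/16 } R={ -367/256; -183/128; -91/64; -45/32; -11/8; -5/4; -1; 0 } gives -735/512
step 12: add Blue to get RRBBRRBRRRRB; options L={ -2; -3/2; -23/16; -735/512 } R={ -367/256; -183/128; -91/64; -45/32; -11/8; -5/4; -1; 0 } gives -1469/1024
step 13: add Red to get RRBBRRBRRRRBR; options L={ -2; -3/2; -23/16; -735/512 } R={ -1469/1024; -367/256; -183/128; -91/64; -45/32; -11/8; -5/4; -1; 0 } gives -2939/2048
step 14: add Red to get RRBBRRBRRRRBRR; options L={ -2; -3/2; -23/16; -735/512 } R={ -2939/2048; -1469/1024; -367/256; -183/128; -91/64; -45/32; -11/8; -5/4; -1; 0 } gives -5879/4096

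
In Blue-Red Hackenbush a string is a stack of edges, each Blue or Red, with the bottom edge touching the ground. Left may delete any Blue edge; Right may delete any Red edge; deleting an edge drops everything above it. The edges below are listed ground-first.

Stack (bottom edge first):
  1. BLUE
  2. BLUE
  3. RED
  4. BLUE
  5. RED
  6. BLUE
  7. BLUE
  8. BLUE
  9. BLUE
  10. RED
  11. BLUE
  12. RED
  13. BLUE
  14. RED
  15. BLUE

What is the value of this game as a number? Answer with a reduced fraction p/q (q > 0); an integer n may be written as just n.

edge 1 of 15 (BLUE): { 0 |  } so 1
edge 2 of 15 (BLUE): { 0,1 |  } so 2
edge 3 of 15 (RED): { 0,1 | 2 } so 3/2
edge 4 of 15 (BLUE): { 0,1,3/2 | 2 } so 7/4
edge 5 of 15 (RED): { 0,1,3/2 | 7/4,2 } so 13/8
edge 6 of 15 (BLUE): { 0,1,3/2,13/8 | 7/4,2 } so 27/16
edge 7 of 15 (BLUE): { 0,1,3/2,13/8,27/16 | 7/4,2 } so 55/32
edge 8 of 15 (BLUE): { 0,1,3/2,13/8,27/16,55/32 | 7/4,2 } so 111/64
edge 9 of 15 (BLUE): { 0,1,3/2,13/8,27/16,55/32,111/64 | 7/4,2 } so 223/128
edge 10 of 15 (RED): { 0,1,3/2,13/8,27/16,55/32,111/64 | 223/128,7/4,2 } so 445/256
edge 11 of 15 (BLUE): { 0,1,3/2,13/8,27/16,55/32,111/64,445/256 | 223/128,7/4,2 } so 891/512
edge 12 of 15 (RED): { 0,1,3/2,13/8,27/16,55/32,111/64,445/256 | 891/512,223/128,7/4,2 } so 1781/1024
edge 13 of 15 (BLUE): { 0,1,3/2,13/8,27/16,55/32,111/64,445/256,1781/1024 | 891/512,223/128,7/4,2 } so 3563/2048
edge 14 of 15 (RED): { 0,1,3/2,13/8,27/16,55/32,111/64,445/256,1781/1024 | 3563/2048,891/512,223/128,7/4,2 } so 7125/4096
edge 15 of 15 (BLUE): { 0,1,3/2,13/8,27/16,55/32,111/64,445/256,1781/1024,7125/4096 | 3563/2048,891/512,223/128,7/4,2 } so 14251/8192

14251/8192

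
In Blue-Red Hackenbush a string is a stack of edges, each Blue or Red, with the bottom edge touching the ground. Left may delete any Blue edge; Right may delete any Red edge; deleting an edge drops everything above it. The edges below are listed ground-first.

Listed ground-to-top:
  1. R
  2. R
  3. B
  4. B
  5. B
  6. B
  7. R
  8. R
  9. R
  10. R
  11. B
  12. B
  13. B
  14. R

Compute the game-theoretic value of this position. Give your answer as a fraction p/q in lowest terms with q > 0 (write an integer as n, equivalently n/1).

-4579/4096

Build G(s[:k]) for k = 1..14, string s = R R B B B B R R R R B B B R.
1 of 14 · R · max L −∞ · min R 0 gives -1
2 of 14 · RR · max L −∞ · min R -1 gives -2
3 of 14 · RRB · max L -2 · min R -1 gives -3/2
4 of 14 · RRBB · max L -3/2 · min R -1 gives -5/4
5 of 14 · RRBBB · max L -5/4 · min R -1 gives -9/8
6 of 14 · RRBBBB · max L -9/8 · min R -1 gives -17/16
7 of 14 · RRBBBBR · max L -9/8 · min R -17/16 gives -35/32
8 of 14 · RRBBBBRR · max L -9/8 · min R -35/32 gives -71/64
9 of 14 · RRBBBBRRR · max L -9/8 · min R -71/64 gives -143/128
10 of 14 · RRBBBBRRRR · max L -9/8 · min R -143/128 gives -287/256
11 of 14 · RRBBBBRRRRB · max L -287/256 · min R -143/128 gives -573/512
12 of 14 · RRBBBBRRRRBB · max L -573/512 · min R -143/128 gives -1145/1024
13 of 14 · RRBBBBRRRRBBB · max L -1145/1024 · min R -143/128 gives -2289/2048
14 of 14 · RRBBBBRRRRBBBR · max L -1145/1024 · min R -2289/2048 gives -4579/4096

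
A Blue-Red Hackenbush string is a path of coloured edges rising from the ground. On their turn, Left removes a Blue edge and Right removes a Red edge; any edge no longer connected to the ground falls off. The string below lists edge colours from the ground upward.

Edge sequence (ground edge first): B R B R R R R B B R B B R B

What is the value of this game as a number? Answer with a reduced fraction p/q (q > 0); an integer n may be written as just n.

4315/8192

g_1 [B]  L=[0]  R=[—]  -> 1
g_2 [BR]  L=[0]  R=[1]  -> 1/2
g_3 [BRB]  L=[0 1/2]  R=[1]  -> 3/4
g_4 [BRBR]  L=[0 1/2]  R=[3/4 1]  -> 5/8
g_5 [BRBRR]  L=[0 1/2]  R=[5/8 3/4 1]  -> 9/16
g_6 [BRBRRR]  L=[0 1/2]  R=[9/16 5/8 3/4 1]  -> 17/32
g_7 [BRBRRRR]  L=[0 1/2]  R=[17/32 9/16 5/8 3/4 1]  -> 33/64
g_8 [BRBRRRRB]  L=[0 1/2 33/64]  R=[17/32 9/16 5/8 3/4 1]  -> 67/128
g_9 [BRBRRRRBB]  L=[0 1/2 33/64 67/128]  R=[17/32 9/16 5/8 3/4 1]  -> 135/256
g_10 [BRBRRRRBBR]  L=[0 1/2 33/64 67/128]  R=[135/256 17/32 9/16 5/8 3/4 1]  -> 269/512
g_11 [BRBRRRRBBRB]  L=[0 1/2 33/64 67/128 269/512]  R=[135/256 17/32 9/16 5/8 3/4 1]  -> 539/1024
g_12 [BRBRRRRBBRBB]  L=[0 1/2 33/64 67/128 269/512 539/1024]  R=[135/256 17/32 9/16 5/8 3/4 1]  -> 1079/2048
g_13 [BRBRRRRBBRBBR]  L=[0 1/2 33/64 67/128 269/512 539/1024]  R=[1079/2048 135/256 17/32 9/16 5/8 3/4 1]  -> 2157/4096
g_14 [BRBRRRRBBRBBRB]  L=[0 1/2 33/64 67/128 269/512 539/1024 2157/4096]  R=[1079/2048 135/256 17/32 9/16 5/8 3/4 1]  -> 4315/8192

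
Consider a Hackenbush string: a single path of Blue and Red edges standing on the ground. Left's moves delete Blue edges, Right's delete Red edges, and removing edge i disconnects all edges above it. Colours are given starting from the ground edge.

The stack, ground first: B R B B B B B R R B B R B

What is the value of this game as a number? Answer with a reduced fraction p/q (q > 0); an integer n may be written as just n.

3995/4096

Recurse on prefixes of the 13-edge string B R B B B B B R R B B R B:
g_1 [B]  L=[0]  R=[·]  -> 1
g_2 [BR]  L=[0]  R=[1]  -> 1/2
g_3 [BRB]  L=[0,1/2]  R=[1]  -> 3/4
g_4 [BRBB]  L=[0,1/2,3/4]  R=[1]  -> 7/8
g_5 [BRBBB]  L=[0,1/2,3/4,7/8]  R=[1]  -> 15/16
g_6 [BRBBBB]  L=[0,1/2,3/4,7/8,15/16]  R=[1]  -> 31/32
g_7 [BRBBBBB]  L=[0,1/2,3/4,7/8,15/16,31/32]  R=[1]  -> 63/64
g_8 [BRBBBBBR]  L=[0,1/2,3/4,7/8,15/16,31/32]  R=[63/64,1]  -> 125/128
g_9 [BRBBBBBRR]  L=[0,1/2,3/4,7/8,15/16,31/32]  R=[125/128,63/64,1]  -> 249/256
g_10 [BRBBBBBRRB]  L=[0,1/2,3/4,7/8,15/16,31/32,249/256]  R=[125/128,63/64,1]  -> 499/512
g_11 [BRBBBBBRRBB]  L=[0,1/2,3/4,7/8,15/16,31/32,249/256,499/512]  R=[125/128,63/64,1]  -> 999/1024
g_12 [BRBBBBBRRBBR]  L=[0,1/2,3/4,7/8,15/16,31/32,249/256,499/512]  R=[999/1024,125/128,63/64,1]  -> 1997/2048
g_13 [BRBBBBBRRBBRB]  L=[0,1/2,3/4,7/8,15/16,31/32,249/256,499/512,1997/2048]  R=[999/1024,125/128,63/64,1]  -> 3995/4096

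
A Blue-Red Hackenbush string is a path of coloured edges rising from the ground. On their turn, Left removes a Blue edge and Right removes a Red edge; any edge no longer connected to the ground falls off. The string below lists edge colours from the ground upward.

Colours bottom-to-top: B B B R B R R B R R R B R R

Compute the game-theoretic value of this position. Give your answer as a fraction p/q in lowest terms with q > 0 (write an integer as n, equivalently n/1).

5257/2048

Prefix values for B B B R B R R B R R R B R R via {L|R} + simplicity:
step 1: add B to get B; options L={ 0 } R={ — } -> 1
step 2: add B to get BB; options L={ 0; 1 } R={ — } -> 2
step 3: add B to get BBB; options L={ 0; 1; 2 } R={ — } -> 3
step 4: add R to get BBBR; options L={ 0; 1; 2 } R={ 3 } -> 5/2
step 5: add B to get BBBRB; options L={ 0; 1; 2; 5/2 } R={ 3 } -> 11/4
step 6: add R to get BBBRBR; options L={ 0; 1; 2; 5/2 } R={ 11/4; 3 } -> 21/8
step 7: add R to get BBBRBRR; options L={ 0; 1; 2; 5/2 } R={ 21/8; 11/4; 3 } -> 41/16
step 8: add B to get BBBRBRRB; options L={ 0; 1; 2; 5/2; 41/16 } R={ 21/8; 11/4; 3 } -> 83/32
step 9: add R to get BBBRBRRBR; options L={ 0; 1; 2; 5/2; 41/16 } R={ 83/32; 21/8; 11/4; 3 } -> 165/64
step 10: add R to get BBBRBRRBRR; options L={ 0; 1; 2; 5/2; 41/16 } R={ 165/64; 83/32; 21/8; 11/4; 3 } -> 329/128
step 11: add R to get BBBRBRRBRRR; options L={ 0; 1; 2; 5/2; 41/16 } R={ 329/128; 165/64; 83/32; 21/8; 11/4; 3 } -> 657/256
step 12: add B to get BBBRBRRBRRRB; options L={ 0; 1; 2; 5/2; 41/16; 657/256 } R={ 329/128; 165/64; 83/32; 21/8; 11/4; 3 } -> 1315/512
step 13: add R to get BBBRBRRBRRRBR; options L={ 0; 1; 2; 5/2; 41/16; 657/256 } R={ 1315/512; 329/128; 165/64; 83/32; 21/8; 11/4; 3 } -> 2629/1024
step 14: add R to get BBBRBRRBRRRBRR; options L={ 0; 1; 2; 5/2; 41/16; 657/256 } R={ 2629/1024; 1315/512; 329/128; 165/64; 83/32; 21/8; 11/4; 3 } -> 5257/2048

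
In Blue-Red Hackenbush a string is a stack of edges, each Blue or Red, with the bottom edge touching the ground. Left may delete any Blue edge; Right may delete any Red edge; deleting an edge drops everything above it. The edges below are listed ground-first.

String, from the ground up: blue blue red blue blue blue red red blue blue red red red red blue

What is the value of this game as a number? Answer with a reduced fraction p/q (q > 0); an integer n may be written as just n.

15555/8192

1 of 15 · b · max L 0 · min R +∞ so 1
2 of 15 · bb · max L 1 · min R +∞ so 2
3 of 15 · bbr · max L 1 · min R 2 so 3/2
4 of 15 · bbrb · max L 3/2 · min R 2 so 7/4
5 of 15 · bbrbb · max L 7/4 · min R 2 so 15/8
6 of 15 · bbrbbb · max L 15/8 · min R 2 so 31/16
7 of 15 · bbrbbbr · max L 15/8 · min R 31/16 so 61/32
8 of 15 · bbrbbbrr · max L 15/8 · min R 61/32 so 121/64
9 of 15 · bbrbbbrrb · max L 121/64 · min R 61/32 so 243/128
10 of 15 · bbrbbbrrbb · max L 243/128 · min R 61/32 so 487/256
11 of 15 · bbrbbbrrbbr · max L 243/128 · min R 487/256 so 973/512
12 of 15 · bbrbbbrrbbrr · max L 243/128 · min R 973/512 so 1945/1024
13 of 15 · bbrbbbrrbbrrr · max L 243/128 · min R 1945/1024 so 3889/2048
14 of 15 · bbrbbbrrbbrrrr · max L 243/128 · min R 3889/2048 so 7777/4096
15 of 15 · bbrbbbrrbbrrrrb · max L 7777/4096 · min R 3889/2048 so 15555/8192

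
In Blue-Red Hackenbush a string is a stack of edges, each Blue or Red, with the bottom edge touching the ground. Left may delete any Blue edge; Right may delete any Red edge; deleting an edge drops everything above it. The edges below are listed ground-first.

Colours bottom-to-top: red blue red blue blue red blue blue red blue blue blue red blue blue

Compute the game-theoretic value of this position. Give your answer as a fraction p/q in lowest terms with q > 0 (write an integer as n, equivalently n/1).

Recurse on prefixes of the 15-edge string red blue red blue blue red blue blue red blue blue blue red blue blue:
r: Left { — }, Right { 0 } → simplest -1
rb: Left { -1 }, Right { 0 } → simplest -1/2
rbr: Left { -1 }, Right { -1/2,0 } → simplest -3/4
rbrb: Left { -1,-3/4 }, Right { -1/2,0 } → simplest -5/8
rbrbb: Left { -1,-3/4,-5/8 }, Right { -1/2,0 } → simplest -9/16
rbrbbr: Left { -1,-3/4,-5/8 }, Right { -9/16,-1/2,0 } → simplest -19/32
rbrbbrb: Left { -1,-3/4,-5/8,-19/32 }, Right { -9/16,-1/2,0 } → simplest -37/64
rbrbbrbb: Left { -1,-3/4,-5/8,-19/32,-37/64 }, Right { -9/16,-1/2,0 } → simplest -73/128
rbrbbrbbr: Left { -1,-3/4,-5/8,-19/32,-37/64 }, Right { -73/128,-9/16,-1/2,0 } → simplest -147/256
rbrbbrbbrb: Left { -1,-3/4,-5/8,-19/32,-37/64,-147/256 }, Right { -73/128,-9/16,-1/2,0 } → simplest -293/512
rbrbbrbbrbb: Left { -1,-3/4,-5/8,-19/32,-37/64,-147/256,-293/512 }, Right { -73/128,-9/16,-1/2,0 } → simplest -585/1024
rbrbbrbbrbbb: Left { -1,-3/4,-5/8,-19/32,-37/64,-147/256,-293/512,-585/1024 }, Right { -73/128,-9/16,-1/2,0 } → simplest -1169/2048
rbrbbrbbrbbbr: Left { -1,-3/4,-5/8,-19/32,-37/64,-147/256,-293/512,-585/1024 }, Right { -1169/2048,-73/128,-9/16,-1/2,0 } → simplest -2339/4096
rbrbbrbbrbbbrb: Left { -1,-3/4,-5/8,-19/32,-37/64,-147/256,-293/512,-585/1024,-2339/4096 }, Right { -1169/2048,-73/128,-9/16,-1/2,0 } → simplest -4677/8192
rbrbbrbbrbbbrbb: Left { -1,-3/4,-5/8,-19/32,-37/64,-147/256,-293/512,-585/1024,-2339/4096,-4677/8192 }, Right { -1169/2048,-73/128,-9/16,-1/2,0 } → simplest -9353/16384

-9353/16384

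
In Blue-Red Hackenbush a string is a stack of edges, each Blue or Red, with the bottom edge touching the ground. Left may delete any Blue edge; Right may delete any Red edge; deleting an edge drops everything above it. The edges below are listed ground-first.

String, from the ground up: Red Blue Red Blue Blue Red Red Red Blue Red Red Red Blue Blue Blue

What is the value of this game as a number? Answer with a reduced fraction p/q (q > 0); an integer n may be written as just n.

-10097/16384

Recurse on prefixes of the 15-edge string Red Blue Red Blue Blue Red Red Red Blue Red Red Red Blue Blue Blue:
R: Left { · }, Right { 0 } ⇒ simplest -1
RB: Left { -1 }, Right { 0 } ⇒ simplest -1/2
RBR: Left { -1 }, Right { -1/2,0 } ⇒ simplest -3/4
RBRB: Left { -1,-3/4 }, Right { -1/2,0 } ⇒ simplest -5/8
RBRBB: Left { -1,-3/4,-5/8 }, Right { -1/2,0 } ⇒ simplest -9/16
RBRBBR: Left { -1,-3/4,-5/8 }, Right { -9/16,-1/2,0 } ⇒ simplest -19/32
RBRBBRR: Left { -1,-3/4,-5/8 }, Right { -19/32,-9/16,-1/2,0 } ⇒ simplest -39/64
RBRBBRRR: Left { -1,-3/4,-5/8 }, Right { -39/64,-19/32,-9/16,-1/2,0 } ⇒ simplest -79/128
RBRBBRRRB: Left { -1,-3/4,-5/8,-79/128 }, Right { -39/64,-19/32,-9/16,-1/2,0 } ⇒ simplest -157/256
RBRBBRRRBR: Left { -1,-3/4,-5/8,-79/128 }, Right { -157/256,-39/64,-19/32,-9/16,-1/2,0 } ⇒ simplest -315/512
RBRBBRRRBRR: Left { -1,-3/4,-5/8,-79/128 }, Right { -315/512,-157/256,-39/64,-19/32,-9/16,-1/2,0 } ⇒ simplest -631/1024
RBRBBRRRBRRR: Left { -1,-3/4,-5/8,-79/128 }, Right { -631/1024,-315/512,-157/256,-39/64,-19/32,-9/16,-1/2,0 } ⇒ simplest -1263/2048
RBRBBRRRBRRRB: Left { -1,-3/4,-5/8,-79/128,-1263/2048 }, Right { -631/1024,-315/512,-157/256,-39/64,-19/32,-9/16,-1/2,0 } ⇒ simplest -2525/4096
RBRBBRRRBRRRBB: Left { -1,-3/4,-5/8,-79/128,-1263/2048,-2525/4096 }, Right { -631/1024,-315/512,-157/256,-39/64,-19/32,-9/16,-1/2,0 } ⇒ simplest -5049/8192
RBRBBRRRBRRRBBB: Left { -1,-3/4,-5/8,-79/128,-1263/2048,-2525/4096,-5049/8192 }, Right { -631/1024,-315/512,-157/256,-39/64,-19/32,-9/16,-1/2,0 } ⇒ simplest -10097/16384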